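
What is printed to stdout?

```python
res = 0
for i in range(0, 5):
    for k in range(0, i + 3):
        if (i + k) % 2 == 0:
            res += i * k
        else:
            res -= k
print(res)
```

i=0,k=0: even sum, res = 0+0 = 0
i=0,k=1: odd sum, res = 0-1 = -1
i=0,k=2: even sum, res = (-1)+0 = -1
i=1,k=0: odd sum, res = (-1)-0 = -1
i=1,k=1: even sum, res = (-1)+1 = 0
i=1,k=2: odd sum, res = 0-2 = -2
i=1,k=3: even sum, res = (-2)+3 = 1
i=2,k=0: even sum, res = 1+0 = 1
i=2,k=1: odd sum, res = 1-1 = 0
i=2,k=2: even sum, res = 0+4 = 4
i=2,k=3: odd sum, res = 4-3 = 1
i=2,k=4: even sum, res = 1+8 = 9
i=3,k=0: odd sum, res = 9-0 = 9
i=3,k=1: even sum, res = 9+3 = 12
i=3,k=2: odd sum, res = 12-2 = 10
i=3,k=3: even sum, res = 10+9 = 19
i=3,k=4: odd sum, res = 19-4 = 15
i=3,k=5: even sum, res = 15+15 = 30
i=4,k=0: even sum, res = 30+0 = 30
i=4,k=1: odd sum, res = 30-1 = 29
i=4,k=2: even sum, res = 29+8 = 37
i=4,k=3: odd sum, res = 37-3 = 34
i=4,k=4: even sum, res = 34+16 = 50
i=4,k=5: odd sum, res = 50-5 = 45
i=4,k=6: even sum, res = 45+24 = 69

69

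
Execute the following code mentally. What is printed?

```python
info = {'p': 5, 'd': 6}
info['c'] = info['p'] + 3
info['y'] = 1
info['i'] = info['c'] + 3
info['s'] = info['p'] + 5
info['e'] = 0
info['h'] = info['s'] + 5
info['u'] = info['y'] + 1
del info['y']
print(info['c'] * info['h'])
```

info['c'] = info['p']+3 = 8 → {'p': 5, 'd': 6, 'c': 8}
info['y'] = 1 → {'p': 5, 'd': 6, 'c': 8, 'y': 1}
info['i'] = info['c']+3 = 11 → {'p': 5, 'd': 6, 'c': 8, 'y': 1, 'i': 11}
info['s'] = info['p']+5 = 10 → {'p': 5, 'd': 6, 'c': 8, 'y': 1, 'i': 11, 's': 10}
info['e'] = 0 → {'p': 5, 'd': 6, 'c': 8, 'y': 1, 'i': 11, 's': 10, 'e': 0}
info['h'] = info['s']+5 = 15 → {'p': 5, 'd': 6, 'c': 8, 'y': 1, 'i': 11, 's': 10, 'e': 0, 'h': 15}
info['u'] = info['y']+1 = 2 → {'p': 5, 'd': 6, 'c': 8, 'y': 1, 'i': 11, 's': 10, 'e': 0, 'h': 15, 'u': 2}
del 'y' → {'p': 5, 'd': 6, 'c': 8, 'i': 11, 's': 10, 'e': 0, 'h': 15, 'u': 2}
info['c']*info['h'] = 8*15 = 120

120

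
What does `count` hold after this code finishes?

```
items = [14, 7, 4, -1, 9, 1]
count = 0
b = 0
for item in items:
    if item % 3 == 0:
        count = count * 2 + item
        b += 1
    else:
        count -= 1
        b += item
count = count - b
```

item=14: not %3==0, count = 0-1 = -1; b=14
item=7: not %3==0, count = (-1)-1 = -2; b=21
item=4: not %3==0, count = (-2)-1 = -3; b=25
item=-1: not %3==0, count = (-3)-1 = -4; b=24
item=9: %3==0, count = (-4)*2+9 = 1; b=25
item=1: not %3==0, count = 1-1 = 0; b=26
count-b = 0-26 = -26

-26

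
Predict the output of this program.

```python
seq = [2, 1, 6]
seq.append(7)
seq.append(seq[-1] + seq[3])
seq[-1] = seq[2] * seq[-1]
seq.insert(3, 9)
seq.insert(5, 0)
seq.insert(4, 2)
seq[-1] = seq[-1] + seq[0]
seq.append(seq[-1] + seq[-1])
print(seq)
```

[2, 1, 6, 9, 2, 7, 0, 86, 172]

append 7 → [2, 1, 6, 7]
append seq[-1]+seq[3] = 7+7 = 14 → [2, 1, 6, 7, 14]
seq[-1] = seq[2]*seq[-1] = 6*14 = 84 → [2, 1, 6, 7, 84]
insert 9 at 3 → [2, 1, 6, 9, 7, 84]
insert 0 at 5 → [2, 1, 6, 9, 7, 0, 84]
insert 2 at 4 → [2, 1, 6, 9, 2, 7, 0, 84]
seq[-1] = seq[-1]+seq[0] = 84+2 = 86 → [2, 1, 6, 9, 2, 7, 0, 86]
append seq[-1]+seq[-1] = 86+86 = 172 → [2, 1, 6, 9, 2, 7, 0, 86, 172]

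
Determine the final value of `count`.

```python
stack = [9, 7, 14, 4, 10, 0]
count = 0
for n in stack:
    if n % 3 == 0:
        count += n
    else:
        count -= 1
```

5

n=9: %3==0, count = 0+9 = 9
n=7: not %3==0, count = 9-1 = 8
n=14: not %3==0, count = 8-1 = 7
n=4: not %3==0, count = 7-1 = 6
n=10: not %3==0, count = 6-1 = 5
n=0: %3==0, count = 5+0 = 5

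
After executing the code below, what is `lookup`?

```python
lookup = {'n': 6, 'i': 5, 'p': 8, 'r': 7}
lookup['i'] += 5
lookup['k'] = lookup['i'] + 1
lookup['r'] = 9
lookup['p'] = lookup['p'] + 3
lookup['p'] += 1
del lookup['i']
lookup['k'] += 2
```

lookup['i'] = 5+5 = 10 → {'n': 6, 'i': 10, 'p': 8, 'r': 7}
lookup['k'] = lookup['i']+1 = 11 → {'n': 6, 'i': 10, 'p': 8, 'r': 7, 'k': 11}
lookup['r'] = 9 → {'n': 6, 'i': 10, 'p': 8, 'r': 9, 'k': 11}
lookup['p'] = lookup['p']+3 = 11 → {'n': 6, 'i': 10, 'p': 11, 'r': 9, 'k': 11}
lookup['p'] = 11+1 = 12 → {'n': 6, 'i': 10, 'p': 12, 'r': 9, 'k': 11}
del 'i' → {'n': 6, 'p': 12, 'r': 9, 'k': 11}
lookup['k'] = 11+2 = 13 → {'n': 6, 'p': 12, 'r': 9, 'k': 13}

{'n': 6, 'p': 12, 'r': 9, 'k': 13}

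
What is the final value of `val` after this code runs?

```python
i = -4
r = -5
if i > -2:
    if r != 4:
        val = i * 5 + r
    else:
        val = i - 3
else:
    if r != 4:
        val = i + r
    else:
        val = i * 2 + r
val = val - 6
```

i=-4, r=-5
i > -2 is False; r != 4 is True
→ val = i + r = -9
val = (-9)-6 = -15

-15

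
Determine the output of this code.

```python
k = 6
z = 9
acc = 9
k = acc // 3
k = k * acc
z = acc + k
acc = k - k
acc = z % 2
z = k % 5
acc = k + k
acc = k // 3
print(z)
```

2

k = 9//3 = 3
k = 3*9 = 27
z = 9+27 = 36
acc = 27-27 = 0
acc = 36%2 = 0
z = 27%5 = 2
acc = 27+27 = 54
acc = 27//3 = 9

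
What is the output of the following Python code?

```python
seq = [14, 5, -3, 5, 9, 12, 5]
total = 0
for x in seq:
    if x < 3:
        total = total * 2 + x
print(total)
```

-3

x=14: not <3
x=5: not <3
x=-3: <3, total = 0*2+(-3) = -3
x=5: not <3
x=9: not <3
x=12: not <3
x=5: not <3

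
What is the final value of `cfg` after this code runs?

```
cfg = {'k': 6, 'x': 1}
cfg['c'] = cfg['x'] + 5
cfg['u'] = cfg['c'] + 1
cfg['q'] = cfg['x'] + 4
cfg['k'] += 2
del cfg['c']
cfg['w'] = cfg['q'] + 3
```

cfg['c'] = cfg['x']+5 = 6 → {'k': 6, 'x': 1, 'c': 6}
cfg['u'] = cfg['c']+1 = 7 → {'k': 6, 'x': 1, 'c': 6, 'u': 7}
cfg['q'] = cfg['x']+4 = 5 → {'k': 6, 'x': 1, 'c': 6, 'u': 7, 'q': 5}
cfg['k'] = 6+2 = 8 → {'k': 8, 'x': 1, 'c': 6, 'u': 7, 'q': 5}
del 'c' → {'k': 8, 'x': 1, 'u': 7, 'q': 5}
cfg['w'] = cfg['q']+3 = 8 → {'k': 8, 'x': 1, 'u': 7, 'q': 5, 'w': 8}

{'k': 8, 'x': 1, 'u': 7, 'q': 5, 'w': 8}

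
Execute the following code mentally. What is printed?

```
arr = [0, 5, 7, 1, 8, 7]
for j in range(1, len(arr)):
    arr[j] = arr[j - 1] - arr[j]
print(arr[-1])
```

j=1: arr[1] = 0-5 = -5 → [0, -5, 7, 1, 8, 7]
j=2: arr[2] = (-5)-7 = -12 → [0, -5, -12, 1, 8, 7]
j=3: arr[3] = (-12)-1 = -13 → [0, -5, -12, -13, 8, 7]
j=4: arr[4] = (-13)-8 = -21 → [0, -5, -12, -13, -21, 7]
j=5: arr[5] = (-21)-7 = -28 → [0, -5, -12, -13, -21, -28]

-28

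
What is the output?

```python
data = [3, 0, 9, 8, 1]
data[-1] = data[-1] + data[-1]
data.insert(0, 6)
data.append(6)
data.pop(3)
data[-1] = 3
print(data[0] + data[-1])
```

data[-1] = data[-1]+data[-1] = 1+1 = 2 → [3, 0, 9, 8, 2]
insert 6 at 0 → [6, 3, 0, 9, 8, 2]
append 6 → [6, 3, 0, 9, 8, 2, 6]
pop(3) removes 9 → [6, 3, 0, 8, 2, 6]
data[-1] = 3 → [6, 3, 0, 8, 2, 3]
data[0]+data[-1] = 6+3 = 9

9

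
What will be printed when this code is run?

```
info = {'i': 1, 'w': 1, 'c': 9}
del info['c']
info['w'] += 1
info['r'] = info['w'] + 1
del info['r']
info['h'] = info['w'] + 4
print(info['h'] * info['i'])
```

del 'c' → {'i': 1, 'w': 1}
info['w'] = 1+1 = 2 → {'i': 1, 'w': 2}
info['r'] = info['w']+1 = 3 → {'i': 1, 'w': 2, 'r': 3}
del 'r' → {'i': 1, 'w': 2}
info['h'] = info['w']+4 = 6 → {'i': 1, 'w': 2, 'h': 6}
info['h']*info['i'] = 6*1 = 6

6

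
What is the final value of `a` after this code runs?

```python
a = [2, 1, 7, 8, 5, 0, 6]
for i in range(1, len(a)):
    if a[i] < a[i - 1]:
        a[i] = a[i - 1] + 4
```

i=1: 1<2, a[1] = 2+4 = 6 → [2, 6, 7, 8, 5, 0, 6]
i=2: 7>=6, unchanged → [2, 6, 7, 8, 5, 0, 6]
i=3: 8>=7, unchanged → [2, 6, 7, 8, 5, 0, 6]
i=4: 5<8, a[4] = 8+4 = 12 → [2, 6, 7, 8, 12, 0, 6]
i=5: 0<12, a[5] = 12+4 = 16 → [2, 6, 7, 8, 12, 16, 6]
i=6: 6<16, a[6] = 16+4 = 20 → [2, 6, 7, 8, 12, 16, 20]

[2, 6, 7, 8, 12, 16, 20]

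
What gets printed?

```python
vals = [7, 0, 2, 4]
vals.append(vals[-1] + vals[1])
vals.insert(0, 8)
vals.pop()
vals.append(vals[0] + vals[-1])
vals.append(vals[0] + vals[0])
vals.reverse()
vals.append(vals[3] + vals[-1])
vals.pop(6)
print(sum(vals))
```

51

append vals[-1]+vals[1] = 4+0 = 4 → [7, 0, 2, 4, 4]
insert 8 at 0 → [8, 7, 0, 2, 4, 4]
pop() removes 4 → [8, 7, 0, 2, 4]
append vals[0]+vals[-1] = 8+4 = 12 → [8, 7, 0, 2, 4, 12]
append vals[0]+vals[0] = 8+8 = 16 → [8, 7, 0, 2, 4, 12, 16]
reverse → [16, 12, 4, 2, 0, 7, 8]
append vals[3]+vals[-1] = 2+8 = 10 → [16, 12, 4, 2, 0, 7, 8, 10]
pop(6) removes 8 → [16, 12, 4, 2, 0, 7, 10]
sum = 51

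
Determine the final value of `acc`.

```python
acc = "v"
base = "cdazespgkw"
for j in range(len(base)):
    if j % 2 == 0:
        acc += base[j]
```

'vcaepk'

j=0: add 'c' → 'vc'
j=1: skip
j=2: add 'a' → 'vca'
j=3: skip
j=4: add 'e' → 'vcae'
j=5: skip
j=6: add 'p' → 'vcaep'
j=7: skip
j=8: add 'k' → 'vcaepk'
j=9: skip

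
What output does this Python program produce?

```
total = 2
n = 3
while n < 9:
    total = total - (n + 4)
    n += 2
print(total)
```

n=3: total = 2-7 = -5
n=5: total = (-5)-9 = -14
n=7: total = (-14)-11 = -25

-25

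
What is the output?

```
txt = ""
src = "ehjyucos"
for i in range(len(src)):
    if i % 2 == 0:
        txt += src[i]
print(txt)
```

i=0: add 'e' → 'e'
i=1: skip
i=2: add 'j' → 'ej'
i=3: skip
i=4: add 'u' → 'eju'
i=5: skip
i=6: add 'o' → 'ejuo'
i=7: skip

ejuo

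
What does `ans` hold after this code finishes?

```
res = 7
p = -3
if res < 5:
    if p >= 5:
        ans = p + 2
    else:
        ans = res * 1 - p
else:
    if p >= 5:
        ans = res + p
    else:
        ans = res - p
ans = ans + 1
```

11

res=7, p=-3
res < 5 is False; p >= 5 is False
→ ans = res - p = 10
ans = 10+1 = 11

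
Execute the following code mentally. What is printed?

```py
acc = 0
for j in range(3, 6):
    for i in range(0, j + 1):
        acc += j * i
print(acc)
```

133

j=3,i=0: acc = 0+0 = 0
j=3,i=1: acc = 0+3 = 3
j=3,i=2: acc = 3+6 = 9
j=3,i=3: acc = 9+9 = 18
j=4,i=0: acc = 18+0 = 18
j=4,i=1: acc = 18+4 = 22
j=4,i=2: acc = 22+8 = 30
j=4,i=3: acc = 30+12 = 42
j=4,i=4: acc = 42+16 = 58
j=5,i=0: acc = 58+0 = 58
j=5,i=1: acc = 58+5 = 63
j=5,i=2: acc = 63+10 = 73
j=5,i=3: acc = 73+15 = 88
j=5,i=4: acc = 88+20 = 108
j=5,i=5: acc = 108+25 = 133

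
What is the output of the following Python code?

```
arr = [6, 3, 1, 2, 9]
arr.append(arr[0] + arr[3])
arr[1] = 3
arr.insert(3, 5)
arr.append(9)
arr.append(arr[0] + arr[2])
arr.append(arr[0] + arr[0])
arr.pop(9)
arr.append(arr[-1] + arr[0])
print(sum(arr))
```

63

append arr[0]+arr[3] = 6+2 = 8 → [6, 3, 1, 2, 9, 8]
arr[1] = 3 → [6, 3, 1, 2, 9, 8]
insert 5 at 3 → [6, 3, 1, 5, 2, 9, 8]
append 9 → [6, 3, 1, 5, 2, 9, 8, 9]
append arr[0]+arr[2] = 6+1 = 7 → [6, 3, 1, 5, 2, 9, 8, 9, 7]
append arr[0]+arr[0] = 6+6 = 12 → [6, 3, 1, 5, 2, 9, 8, 9, 7, 12]
pop(9) removes 12 → [6, 3, 1, 5, 2, 9, 8, 9, 7]
append arr[-1]+arr[0] = 7+6 = 13 → [6, 3, 1, 5, 2, 9, 8, 9, 7, 13]
sum = 63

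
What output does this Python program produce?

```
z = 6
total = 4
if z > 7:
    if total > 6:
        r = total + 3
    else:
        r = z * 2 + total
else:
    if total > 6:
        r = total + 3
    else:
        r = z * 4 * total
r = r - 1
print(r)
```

z=6, total=4
z > 7 is False; total > 6 is False
→ r = z * 4 * total = 96
r = 96-1 = 95

95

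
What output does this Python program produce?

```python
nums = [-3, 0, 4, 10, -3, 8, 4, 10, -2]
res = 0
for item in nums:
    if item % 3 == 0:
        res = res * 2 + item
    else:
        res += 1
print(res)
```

-7

item=-3: %3==0, res = 0*2+(-3) = -3
item=0: %3==0, res = (-3)*2+0 = -6
item=4: not %3==0, res = (-6)+1 = -5
item=10: not %3==0, res = (-5)+1 = -4
item=-3: %3==0, res = (-4)*2+(-3) = -11
item=8: not %3==0, res = (-11)+1 = -10
item=4: not %3==0, res = (-10)+1 = -9
item=10: not %3==0, res = (-9)+1 = -8
item=-2: not %3==0, res = (-8)+1 = -7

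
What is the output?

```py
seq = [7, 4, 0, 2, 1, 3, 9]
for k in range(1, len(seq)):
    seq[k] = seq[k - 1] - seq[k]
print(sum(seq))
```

-1

k=1: seq[1] = 7-4 = 3 → [7, 3, 0, 2, 1, 3, 9]
k=2: seq[2] = 3-0 = 3 → [7, 3, 3, 2, 1, 3, 9]
k=3: seq[3] = 3-2 = 1 → [7, 3, 3, 1, 1, 3, 9]
k=4: seq[4] = 1-1 = 0 → [7, 3, 3, 1, 0, 3, 9]
k=5: seq[5] = 0-3 = -3 → [7, 3, 3, 1, 0, -3, 9]
k=6: seq[6] = (-3)-9 = -12 → [7, 3, 3, 1, 0, -3, -12]
sum = -1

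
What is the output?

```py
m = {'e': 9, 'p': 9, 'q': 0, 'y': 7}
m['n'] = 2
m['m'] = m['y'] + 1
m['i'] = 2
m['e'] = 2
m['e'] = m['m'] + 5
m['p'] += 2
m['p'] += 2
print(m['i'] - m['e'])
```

-11

m['n'] = 2 → {'e': 9, 'p': 9, 'q': 0, 'y': 7, 'n': 2}
m['m'] = m['y']+1 = 8 → {'e': 9, 'p': 9, 'q': 0, 'y': 7, 'n': 2, 'm': 8}
m['i'] = 2 → {'e': 9, 'p': 9, 'q': 0, 'y': 7, 'n': 2, 'm': 8, 'i': 2}
m['e'] = 2 → {'e': 2, 'p': 9, 'q': 0, 'y': 7, 'n': 2, 'm': 8, 'i': 2}
m['e'] = m['m']+5 = 13 → {'e': 13, 'p': 9, 'q': 0, 'y': 7, 'n': 2, 'm': 8, 'i': 2}
m['p'] = 9+2 = 11 → {'e': 13, 'p': 11, 'q': 0, 'y': 7, 'n': 2, 'm': 8, 'i': 2}
m['p'] = 11+2 = 13 → {'e': 13, 'p': 13, 'q': 0, 'y': 7, 'n': 2, 'm': 8, 'i': 2}
m['i']-m['e'] = 2-13 = -11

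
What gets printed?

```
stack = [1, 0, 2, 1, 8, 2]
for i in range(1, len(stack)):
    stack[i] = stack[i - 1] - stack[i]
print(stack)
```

[1, 1, -1, -2, -10, -12]

i=1: stack[1] = 1-0 = 1 → [1, 1, 2, 1, 8, 2]
i=2: stack[2] = 1-2 = -1 → [1, 1, -1, 1, 8, 2]
i=3: stack[3] = (-1)-1 = -2 → [1, 1, -1, -2, 8, 2]
i=4: stack[4] = (-2)-8 = -10 → [1, 1, -1, -2, -10, 2]
i=5: stack[5] = (-10)-2 = -12 → [1, 1, -1, -2, -10, -12]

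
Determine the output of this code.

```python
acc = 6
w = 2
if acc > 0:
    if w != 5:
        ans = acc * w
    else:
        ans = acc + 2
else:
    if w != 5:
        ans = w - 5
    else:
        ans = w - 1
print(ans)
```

acc=6, w=2
acc > 0 is True; w != 5 is True
→ ans = acc * w = 12

12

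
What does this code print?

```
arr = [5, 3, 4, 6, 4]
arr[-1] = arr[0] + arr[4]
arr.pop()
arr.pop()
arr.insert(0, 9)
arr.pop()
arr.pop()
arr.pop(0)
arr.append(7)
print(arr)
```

arr[-1] = arr[0]+arr[4] = 5+4 = 9 → [5, 3, 4, 6, 9]
pop() removes 9 → [5, 3, 4, 6]
pop() removes 6 → [5, 3, 4]
insert 9 at 0 → [9, 5, 3, 4]
pop() removes 4 → [9, 5, 3]
pop() removes 3 → [9, 5]
pop(0) removes 9 → [5]
append 7 → [5, 7]

[5, 7]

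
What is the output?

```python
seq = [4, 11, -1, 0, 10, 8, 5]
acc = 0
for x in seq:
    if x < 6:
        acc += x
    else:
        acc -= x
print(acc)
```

-21

x=4: <6, acc = 0+4 = 4
x=11: not <6, acc = 4-11 = -7
x=-1: <6, acc = (-7)+(-1) = -8
x=0: <6, acc = (-8)+0 = -8
x=10: not <6, acc = (-8)-10 = -18
x=8: not <6, acc = (-18)-8 = -26
x=5: <6, acc = (-26)+5 = -21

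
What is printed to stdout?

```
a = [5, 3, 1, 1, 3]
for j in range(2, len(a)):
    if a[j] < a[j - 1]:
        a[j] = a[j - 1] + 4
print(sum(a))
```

j=2: 1<3, a[2] = 3+4 = 7 → [5, 3, 7, 1, 3]
j=3: 1<7, a[3] = 7+4 = 11 → [5, 3, 7, 11, 3]
j=4: 3<11, a[4] = 11+4 = 15 → [5, 3, 7, 11, 15]
sum = 41

41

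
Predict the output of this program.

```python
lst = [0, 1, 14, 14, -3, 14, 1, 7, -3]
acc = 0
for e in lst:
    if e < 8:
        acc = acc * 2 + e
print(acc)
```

e=0: <8, acc = 0*2+0 = 0
e=1: <8, acc = 0*2+1 = 1
e=14: not <8
e=14: not <8
e=-3: <8, acc = 1*2+(-3) = -1
e=14: not <8
e=1: <8, acc = (-1)*2+1 = -1
e=7: <8, acc = (-1)*2+7 = 5
e=-3: <8, acc = 5*2+(-3) = 7

7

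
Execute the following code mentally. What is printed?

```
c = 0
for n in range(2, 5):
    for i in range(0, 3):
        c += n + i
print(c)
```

n=2,i=0: c = 0+2 = 2
n=2,i=1: c = 2+3 = 5
n=2,i=2: c = 5+4 = 9
n=3,i=0: c = 9+3 = 12
n=3,i=1: c = 12+4 = 16
n=3,i=2: c = 16+5 = 21
n=4,i=0: c = 21+4 = 25
n=4,i=1: c = 25+5 = 30
n=4,i=2: c = 30+6 = 36

36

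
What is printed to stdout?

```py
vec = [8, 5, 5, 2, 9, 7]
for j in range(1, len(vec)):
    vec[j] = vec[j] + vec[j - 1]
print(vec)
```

[8, 13, 18, 20, 29, 36]

j=1: vec[1] = 5+8 = 13 → [8, 13, 5, 2, 9, 7]
j=2: vec[2] = 5+13 = 18 → [8, 13, 18, 2, 9, 7]
j=3: vec[3] = 2+18 = 20 → [8, 13, 18, 20, 9, 7]
j=4: vec[4] = 9+20 = 29 → [8, 13, 18, 20, 29, 7]
j=5: vec[5] = 7+29 = 36 → [8, 13, 18, 20, 29, 36]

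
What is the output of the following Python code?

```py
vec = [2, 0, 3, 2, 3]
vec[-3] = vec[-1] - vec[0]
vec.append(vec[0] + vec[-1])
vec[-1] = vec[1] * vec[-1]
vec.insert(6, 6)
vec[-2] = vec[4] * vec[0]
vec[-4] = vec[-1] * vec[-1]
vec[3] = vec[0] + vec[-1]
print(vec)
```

vec[-3] = vec[-1]-vec[0] = 3-2 = 1 → [2, 0, 1, 2, 3]
append vec[0]+vec[-1] = 2+3 = 5 → [2, 0, 1, 2, 3, 5]
vec[-1] = vec[1]*vec[-1] = 0*5 = 0 → [2, 0, 1, 2, 3, 0]
insert 6 at 6 → [2, 0, 1, 2, 3, 0, 6]
vec[-2] = vec[4]*vec[0] = 3*2 = 6 → [2, 0, 1, 2, 3, 6, 6]
vec[-4] = vec[-1]*vec[-1] = 6*6 = 36 → [2, 0, 1, 36, 3, 6, 6]
vec[3] = vec[0]+vec[-1] = 2+6 = 8 → [2, 0, 1, 8, 3, 6, 6]

[2, 0, 1, 8, 3, 6, 6]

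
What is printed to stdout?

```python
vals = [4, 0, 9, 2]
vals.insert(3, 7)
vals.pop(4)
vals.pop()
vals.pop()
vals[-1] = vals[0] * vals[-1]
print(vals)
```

[4, 0]

insert 7 at 3 → [4, 0, 9, 7, 2]
pop(4) removes 2 → [4, 0, 9, 7]
pop() removes 7 → [4, 0, 9]
pop() removes 9 → [4, 0]
vals[-1] = vals[0]*vals[-1] = 4*0 = 0 → [4, 0]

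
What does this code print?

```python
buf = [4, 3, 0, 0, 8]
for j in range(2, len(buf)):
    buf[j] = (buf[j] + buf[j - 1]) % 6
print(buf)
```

j=2: buf[2] = (0+3)%6 = 3 → [4, 3, 3, 0, 8]
j=3: buf[3] = (0+3)%6 = 3 → [4, 3, 3, 3, 8]
j=4: buf[4] = (8+3)%6 = 5 → [4, 3, 3, 3, 5]

[4, 3, 3, 3, 5]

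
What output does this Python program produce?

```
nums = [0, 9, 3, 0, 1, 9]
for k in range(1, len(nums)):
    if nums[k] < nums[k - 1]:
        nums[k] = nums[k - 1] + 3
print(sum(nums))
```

75

k=1: 9>=0, unchanged → [0, 9, 3, 0, 1, 9]
k=2: 3<9, nums[2] = 9+3 = 12 → [0, 9, 12, 0, 1, 9]
k=3: 0<12, nums[3] = 12+3 = 15 → [0, 9, 12, 15, 1, 9]
k=4: 1<15, nums[4] = 15+3 = 18 → [0, 9, 12, 15, 18, 9]
k=5: 9<18, nums[5] = 18+3 = 21 → [0, 9, 12, 15, 18, 21]
sum = 75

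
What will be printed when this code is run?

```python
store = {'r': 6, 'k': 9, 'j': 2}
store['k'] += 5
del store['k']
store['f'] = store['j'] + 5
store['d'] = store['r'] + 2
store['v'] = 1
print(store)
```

store['k'] = 9+5 = 14 → {'r': 6, 'k': 14, 'j': 2}
del 'k' → {'r': 6, 'j': 2}
store['f'] = store['j']+5 = 7 → {'r': 6, 'j': 2, 'f': 7}
store['d'] = store['r']+2 = 8 → {'r': 6, 'j': 2, 'f': 7, 'd': 8}
store['v'] = 1 → {'r': 6, 'j': 2, 'f': 7, 'd': 8, 'v': 1}

{'r': 6, 'j': 2, 'f': 7, 'd': 8, 'v': 1}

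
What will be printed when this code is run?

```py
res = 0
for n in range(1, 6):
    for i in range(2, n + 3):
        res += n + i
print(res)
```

145

n=1,i=2: res = 0+3 = 3
n=1,i=3: res = 3+4 = 7
n=2,i=2: res = 7+4 = 11
n=2,i=3: res = 11+5 = 16
n=2,i=4: res = 16+6 = 22
n=3,i=2: res = 22+5 = 27
n=3,i=3: res = 27+6 = 33
n=3,i=4: res = 33+7 = 40
n=3,i=5: res = 40+8 = 48
n=4,i=2: res = 48+6 = 54
n=4,i=3: res = 54+7 = 61
n=4,i=4: res = 61+8 = 69
n=4,i=5: res = 69+9 = 78
n=4,i=6: res = 78+10 = 88
n=5,i=2: res = 88+7 = 95
n=5,i=3: res = 95+8 = 103
n=5,i=4: res = 103+9 = 112
n=5,i=5: res = 112+10 = 122
n=5,i=6: res = 122+11 = 133
n=5,i=7: res = 133+12 = 145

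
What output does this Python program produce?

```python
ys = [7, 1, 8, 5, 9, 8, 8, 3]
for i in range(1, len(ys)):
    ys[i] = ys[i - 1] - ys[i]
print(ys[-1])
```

i=1: ys[1] = 7-1 = 6 → [7, 6, 8, 5, 9, 8, 8, 3]
i=2: ys[2] = 6-8 = -2 → [7, 6, -2, 5, 9, 8, 8, 3]
i=3: ys[3] = (-2)-5 = -7 → [7, 6, -2, -7, 9, 8, 8, 3]
i=4: ys[4] = (-7)-9 = -16 → [7, 6, -2, -7, -16, 8, 8, 3]
i=5: ys[5] = (-16)-8 = -24 → [7, 6, -2, -7, -16, -24, 8, 3]
i=6: ys[6] = (-24)-8 = -32 → [7, 6, -2, -7, -16, -24, -32, 3]
i=7: ys[7] = (-32)-3 = -35 → [7, 6, -2, -7, -16, -24, -32, -35]

-35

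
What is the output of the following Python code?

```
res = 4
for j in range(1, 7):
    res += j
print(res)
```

25

j=1: res = 4+1 = 5
j=2: res = 5+2 = 7
j=3: res = 7+3 = 10
j=4: res = 10+4 = 14
j=5: res = 14+5 = 19
j=6: res = 19+6 = 25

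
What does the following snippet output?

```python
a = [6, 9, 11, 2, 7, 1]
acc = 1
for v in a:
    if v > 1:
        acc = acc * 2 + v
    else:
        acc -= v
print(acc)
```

254

v=6: >1, acc = 1*2+6 = 8
v=9: >1, acc = 8*2+9 = 25
v=11: >1, acc = 25*2+11 = 61
v=2: >1, acc = 61*2+2 = 124
v=7: >1, acc = 124*2+7 = 255
v=1: not >1, acc = 255-1 = 254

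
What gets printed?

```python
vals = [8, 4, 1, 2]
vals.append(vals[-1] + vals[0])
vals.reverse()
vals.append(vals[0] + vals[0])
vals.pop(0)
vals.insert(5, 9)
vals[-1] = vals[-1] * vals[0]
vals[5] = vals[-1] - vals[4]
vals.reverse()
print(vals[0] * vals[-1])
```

-4

append vals[-1]+vals[0] = 2+8 = 10 → [8, 4, 1, 2, 10]
reverse → [10, 2, 1, 4, 8]
append vals[0]+vals[0] = 10+10 = 20 → [10, 2, 1, 4, 8, 20]
pop(0) removes 10 → [2, 1, 4, 8, 20]
insert 9 at 5 → [2, 1, 4, 8, 20, 9]
vals[-1] = vals[-1]*vals[0] = 9*2 = 18 → [2, 1, 4, 8, 20, 18]
vals[5] = vals[-1]-vals[4] = 18-20 = -2 → [2, 1, 4, 8, 20, -2]
reverse → [-2, 20, 8, 4, 1, 2]
vals[0]*vals[-1] = (-2)*2 = -4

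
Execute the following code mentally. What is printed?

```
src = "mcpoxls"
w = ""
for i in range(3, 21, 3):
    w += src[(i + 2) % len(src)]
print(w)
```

lcxmos

i=3: add src[5]='l' → 'l'
i=6: add src[1]='c' → 'lc'
i=9: add src[4]='x' → 'lcx'
i=12: add src[0]='m' → 'lcxm'
i=15: add src[3]='o' → 'lcxmo'
i=18: add src[6]='s' → 'lcxmos'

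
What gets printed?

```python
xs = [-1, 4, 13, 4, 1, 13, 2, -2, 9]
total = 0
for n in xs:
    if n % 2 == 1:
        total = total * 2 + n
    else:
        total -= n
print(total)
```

31

n=-1: odd, total = 0*2+(-1) = -1
n=4: not odd, total = (-1)-4 = -5
n=13: odd, total = (-5)*2+13 = 3
n=4: not odd, total = 3-4 = -1
n=1: odd, total = (-1)*2+1 = -1
n=13: odd, total = (-1)*2+13 = 11
n=2: not odd, total = 11-2 = 9
n=-2: not odd, total = 9-(-2) = 11
n=9: odd, total = 11*2+9 = 31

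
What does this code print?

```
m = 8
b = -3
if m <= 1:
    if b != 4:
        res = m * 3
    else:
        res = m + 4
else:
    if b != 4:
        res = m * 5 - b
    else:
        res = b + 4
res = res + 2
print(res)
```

m=8, b=-3
m <= 1 is False; b != 4 is True
→ res = m * 5 - b = 43
res = 43+2 = 45

45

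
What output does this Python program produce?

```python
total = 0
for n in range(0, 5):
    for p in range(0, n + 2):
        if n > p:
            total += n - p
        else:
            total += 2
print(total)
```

n=0,p=0: not 0>0, total = 0+2 = 2
n=0,p=1: not 0>1, total = 2+2 = 4
n=1,p=0: 1>0, total = 4+1 = 5
n=1,p=1: not 1>1, total = 5+2 = 7
n=1,p=2: not 1>2, total = 7+2 = 9
n=2,p=0: 2>0, total = 9+2 = 11
n=2,p=1: 2>1, total = 11+1 = 12
n=2,p=2: not 2>2, total = 12+2 = 14
n=2,p=3: not 2>3, total = 14+2 = 16
n=3,p=0: 3>0, total = 16+3 = 19
n=3,p=1: 3>1, total = 19+2 = 21
n=3,p=2: 3>2, total = 21+1 = 22
n=3,p=3: not 3>3, total = 22+2 = 24
n=3,p=4: not 3>4, total = 24+2 = 26
n=4,p=0: 4>0, total = 26+4 = 30
n=4,p=1: 4>1, total = 30+3 = 33
n=4,p=2: 4>2, total = 33+2 = 35
n=4,p=3: 4>3, total = 35+1 = 36
n=4,p=4: not 4>4, total = 36+2 = 38
n=4,p=5: not 4>5, total = 38+2 = 40

40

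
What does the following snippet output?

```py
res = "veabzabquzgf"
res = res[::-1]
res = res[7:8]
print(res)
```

reverse → 'fgzuqbazbaev'
slice [7:8] → 'z'

z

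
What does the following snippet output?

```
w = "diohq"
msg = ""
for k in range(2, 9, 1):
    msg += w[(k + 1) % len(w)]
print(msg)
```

hqdiohq

k=2: add w[3]='h' → 'h'
k=3: add w[4]='q' → 'hq'
k=4: add w[0]='d' → 'hqd'
k=5: add w[1]='i' → 'hqdi'
k=6: add w[2]='o' → 'hqdio'
k=7: add w[3]='h' → 'hqdioh'
k=8: add w[4]='q' → 'hqdiohq'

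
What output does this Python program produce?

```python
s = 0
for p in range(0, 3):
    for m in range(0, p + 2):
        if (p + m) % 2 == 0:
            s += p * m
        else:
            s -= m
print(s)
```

-2

p=0,m=0: even sum, s = 0+0 = 0
p=0,m=1: odd sum, s = 0-1 = -1
p=1,m=0: odd sum, s = (-1)-0 = -1
p=1,m=1: even sum, s = (-1)+1 = 0
p=1,m=2: odd sum, s = 0-2 = -2
p=2,m=0: even sum, s = (-2)+0 = -2
p=2,m=1: odd sum, s = (-2)-1 = -3
p=2,m=2: even sum, s = (-3)+4 = 1
p=2,m=3: odd sum, s = 1-3 = -2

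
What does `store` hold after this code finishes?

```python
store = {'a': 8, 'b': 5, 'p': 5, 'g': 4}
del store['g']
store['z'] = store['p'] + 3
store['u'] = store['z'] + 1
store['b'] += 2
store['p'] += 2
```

del 'g' → {'a': 8, 'b': 5, 'p': 5}
store['z'] = store['p']+3 = 8 → {'a': 8, 'b': 5, 'p': 5, 'z': 8}
store['u'] = store['z']+1 = 9 → {'a': 8, 'b': 5, 'p': 5, 'z': 8, 'u': 9}
store['b'] = 5+2 = 7 → {'a': 8, 'b': 7, 'p': 5, 'z': 8, 'u': 9}
store['p'] = 5+2 = 7 → {'a': 8, 'b': 7, 'p': 7, 'z': 8, 'u': 9}

{'a': 8, 'b': 7, 'p': 7, 'z': 8, 'u': 9}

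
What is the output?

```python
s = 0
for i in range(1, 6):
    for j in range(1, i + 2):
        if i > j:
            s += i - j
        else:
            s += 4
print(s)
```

60

i=1,j=1: not 1>1, s = 0+4 = 4
i=1,j=2: not 1>2, s = 4+4 = 8
i=2,j=1: 2>1, s = 8+1 = 9
i=2,j=2: not 2>2, s = 9+4 = 13
i=2,j=3: not 2>3, s = 13+4 = 17
i=3,j=1: 3>1, s = 17+2 = 19
i=3,j=2: 3>2, s = 19+1 = 20
i=3,j=3: not 3>3, s = 20+4 = 24
i=3,j=4: not 3>4, s = 24+4 = 28
i=4,j=1: 4>1, s = 28+3 = 31
i=4,j=2: 4>2, s = 31+2 = 33
i=4,j=3: 4>3, s = 33+1 = 34
i=4,j=4: not 4>4, s = 34+4 = 38
i=4,j=5: not 4>5, s = 38+4 = 42
i=5,j=1: 5>1, s = 42+4 = 46
i=5,j=2: 5>2, s = 46+3 = 49
i=5,j=3: 5>3, s = 49+2 = 51
i=5,j=4: 5>4, s = 51+1 = 52
i=5,j=5: not 5>5, s = 52+4 = 56
i=5,j=6: not 5>6, s = 56+4 = 60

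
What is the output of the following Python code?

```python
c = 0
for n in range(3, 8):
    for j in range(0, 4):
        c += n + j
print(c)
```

n=3,j=0: c = 0+3 = 3
n=3,j=1: c = 3+4 = 7
n=3,j=2: c = 7+5 = 12
n=3,j=3: c = 12+6 = 18
n=4,j=0: c = 18+4 = 22
n=4,j=1: c = 22+5 = 27
n=4,j=2: c = 27+6 = 33
n=4,j=3: c = 33+7 = 40
n=5,j=0: c = 40+5 = 45
n=5,j=1: c = 45+6 = 51
n=5,j=2: c = 51+7 = 58
n=5,j=3: c = 58+8 = 66
n=6,j=0: c = 66+6 = 72
n=6,j=1: c = 72+7 = 79
n=6,j=2: c = 79+8 = 87
n=6,j=3: c = 87+9 = 96
n=7,j=0: c = 96+7 = 103
n=7,j=1: c = 103+8 = 111
n=7,j=2: c = 111+9 = 120
n=7,j=3: c = 120+10 = 130

130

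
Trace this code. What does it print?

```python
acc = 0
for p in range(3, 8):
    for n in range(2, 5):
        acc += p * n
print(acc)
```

p=3,n=2: acc = 0+6 = 6
p=3,n=3: acc = 6+9 = 15
p=3,n=4: acc = 15+12 = 27
p=4,n=2: acc = 27+8 = 35
p=4,n=3: acc = 35+12 = 47
p=4,n=4: acc = 47+16 = 63
p=5,n=2: acc = 63+10 = 73
p=5,n=3: acc = 73+15 = 88
p=5,n=4: acc = 88+20 = 108
p=6,n=2: acc = 108+12 = 120
p=6,n=3: acc = 120+18 = 138
p=6,n=4: acc = 138+24 = 162
p=7,n=2: acc = 162+14 = 176
p=7,n=3: acc = 176+21 = 197
p=7,n=4: acc = 197+28 = 225

225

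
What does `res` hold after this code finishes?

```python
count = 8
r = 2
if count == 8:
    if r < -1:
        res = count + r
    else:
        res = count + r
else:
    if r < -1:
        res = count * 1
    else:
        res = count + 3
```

count=8, r=2
count == 8 is True; r < -1 is False
→ res = count + r = 10

10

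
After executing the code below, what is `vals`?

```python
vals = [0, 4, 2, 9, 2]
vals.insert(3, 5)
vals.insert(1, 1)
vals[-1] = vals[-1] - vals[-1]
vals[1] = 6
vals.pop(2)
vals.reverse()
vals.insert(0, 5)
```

[5, 0, 9, 5, 2, 6, 0]

insert 5 at 3 → [0, 4, 2, 5, 9, 2]
insert 1 at 1 → [0, 1, 4, 2, 5, 9, 2]
vals[-1] = vals[-1]-vals[-1] = 2-2 = 0 → [0, 1, 4, 2, 5, 9, 0]
vals[1] = 6 → [0, 6, 4, 2, 5, 9, 0]
pop(2) removes 4 → [0, 6, 2, 5, 9, 0]
reverse → [0, 9, 5, 2, 6, 0]
insert 5 at 0 → [5, 0, 9, 5, 2, 6, 0]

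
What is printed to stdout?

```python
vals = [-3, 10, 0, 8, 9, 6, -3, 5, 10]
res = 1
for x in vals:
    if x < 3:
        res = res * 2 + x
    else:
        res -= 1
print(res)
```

x=-3: <3, res = 1*2+(-3) = -1
x=10: not <3, res = (-1)-1 = -2
x=0: <3, res = (-2)*2+0 = -4
x=8: not <3, res = (-4)-1 = -5
x=9: not <3, res = (-5)-1 = -6
x=6: not <3, res = (-6)-1 = -7
x=-3: <3, res = (-7)*2+(-3) = -17
x=5: not <3, res = (-17)-1 = -18
x=10: not <3, res = (-18)-1 = -19

-19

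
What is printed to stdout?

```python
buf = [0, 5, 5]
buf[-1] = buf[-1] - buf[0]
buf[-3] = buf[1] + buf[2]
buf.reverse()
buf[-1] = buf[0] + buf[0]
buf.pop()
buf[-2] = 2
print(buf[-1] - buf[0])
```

buf[-1] = buf[-1]-buf[0] = 5-0 = 5 → [0, 5, 5]
buf[-3] = buf[1]+buf[2] = 5+5 = 10 → [10, 5, 5]
reverse → [5, 5, 10]
buf[-1] = buf[0]+buf[0] = 5+5 = 10 → [5, 5, 10]
pop() removes 10 → [5, 5]
buf[-2] = 2 → [2, 5]
buf[-1]-buf[0] = 5-2 = 3

3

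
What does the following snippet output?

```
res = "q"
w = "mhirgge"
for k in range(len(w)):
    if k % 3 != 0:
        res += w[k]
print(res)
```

k=0: skip
k=1: add 'h' → 'qh'
k=2: add 'i' → 'qhi'
k=3: skip
k=4: add 'g' → 'qhig'
k=5: add 'g' → 'qhigg'
k=6: skip

qhigg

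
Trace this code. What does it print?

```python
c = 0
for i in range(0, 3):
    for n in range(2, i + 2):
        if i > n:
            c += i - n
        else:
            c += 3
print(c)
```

9

i=1,n=2: not 1>2, c = 0+3 = 3
i=2,n=2: not 2>2, c = 3+3 = 6
i=2,n=3: not 2>3, c = 6+3 = 9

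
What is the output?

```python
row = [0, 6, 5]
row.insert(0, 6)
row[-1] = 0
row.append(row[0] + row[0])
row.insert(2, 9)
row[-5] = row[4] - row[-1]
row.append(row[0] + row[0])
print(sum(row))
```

33

insert 6 at 0 → [6, 0, 6, 5]
row[-1] = 0 → [6, 0, 6, 0]
append row[0]+row[0] = 6+6 = 12 → [6, 0, 6, 0, 12]
insert 9 at 2 → [6, 0, 9, 6, 0, 12]
row[-5] = row[4]-row[-1] = 0-12 = -12 → [6, -12, 9, 6, 0, 12]
append row[0]+row[0] = 6+6 = 12 → [6, -12, 9, 6, 0, 12, 12]
sum = 33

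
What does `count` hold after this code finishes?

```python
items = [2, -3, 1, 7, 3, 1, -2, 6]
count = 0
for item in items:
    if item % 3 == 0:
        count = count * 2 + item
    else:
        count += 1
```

20

item=2: not %3==0, count = 0+1 = 1
item=-3: %3==0, count = 1*2+(-3) = -1
item=1: not %3==0, count = (-1)+1 = 0
item=7: not %3==0, count = 0+1 = 1
item=3: %3==0, count = 1*2+3 = 5
item=1: not %3==0, count = 5+1 = 6
item=-2: not %3==0, count = 6+1 = 7
item=6: %3==0, count = 7*2+6 = 20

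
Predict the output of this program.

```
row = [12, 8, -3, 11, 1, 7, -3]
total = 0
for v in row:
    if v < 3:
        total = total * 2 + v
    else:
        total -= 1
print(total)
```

-35

v=12: not <3, total = 0-1 = -1
v=8: not <3, total = (-1)-1 = -2
v=-3: <3, total = (-2)*2+(-3) = -7
v=11: not <3, total = (-7)-1 = -8
v=1: <3, total = (-8)*2+1 = -15
v=7: not <3, total = (-15)-1 = -16
v=-3: <3, total = (-16)*2+(-3) = -35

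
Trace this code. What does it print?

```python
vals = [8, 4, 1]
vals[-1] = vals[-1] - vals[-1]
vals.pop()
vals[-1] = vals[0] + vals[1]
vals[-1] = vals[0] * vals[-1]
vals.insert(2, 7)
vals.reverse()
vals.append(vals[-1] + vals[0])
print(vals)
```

vals[-1] = vals[-1]-vals[-1] = 1-1 = 0 → [8, 4, 0]
pop() removes 0 → [8, 4]
vals[-1] = vals[0]+vals[1] = 8+4 = 12 → [8, 12]
vals[-1] = vals[0]*vals[-1] = 8*12 = 96 → [8, 96]
insert 7 at 2 → [8, 96, 7]
reverse → [7, 96, 8]
append vals[-1]+vals[0] = 8+7 = 15 → [7, 96, 8, 15]

[7, 96, 8, 15]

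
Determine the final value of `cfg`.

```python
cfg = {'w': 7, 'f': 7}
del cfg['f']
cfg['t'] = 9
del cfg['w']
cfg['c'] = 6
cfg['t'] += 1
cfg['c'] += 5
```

del 'f' → {'w': 7}
cfg['t'] = 9 → {'w': 7, 't': 9}
del 'w' → {'t': 9}
cfg['c'] = 6 → {'t': 9, 'c': 6}
cfg['t'] = 9+1 = 10 → {'t': 10, 'c': 6}
cfg['c'] = 6+5 = 11 → {'t': 10, 'c': 11}

{'t': 10, 'c': 11}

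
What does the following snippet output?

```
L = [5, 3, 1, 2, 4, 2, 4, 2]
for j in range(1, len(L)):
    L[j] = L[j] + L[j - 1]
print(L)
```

[5, 8, 9, 11, 15, 17, 21, 23]

j=1: L[1] = 3+5 = 8 → [5, 8, 1, 2, 4, 2, 4, 2]
j=2: L[2] = 1+8 = 9 → [5, 8, 9, 2, 4, 2, 4, 2]
j=3: L[3] = 2+9 = 11 → [5, 8, 9, 11, 4, 2, 4, 2]
j=4: L[4] = 4+11 = 15 → [5, 8, 9, 11, 15, 2, 4, 2]
j=5: L[5] = 2+15 = 17 → [5, 8, 9, 11, 15, 17, 4, 2]
j=6: L[6] = 4+17 = 21 → [5, 8, 9, 11, 15, 17, 21, 2]
j=7: L[7] = 2+21 = 23 → [5, 8, 9, 11, 15, 17, 21, 23]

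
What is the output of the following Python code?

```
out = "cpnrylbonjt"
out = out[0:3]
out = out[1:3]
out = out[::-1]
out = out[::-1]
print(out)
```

pn

slice [0:3] → 'cpn'
slice [1:3] → 'pn'
reverse → 'np'
reverse → 'pn'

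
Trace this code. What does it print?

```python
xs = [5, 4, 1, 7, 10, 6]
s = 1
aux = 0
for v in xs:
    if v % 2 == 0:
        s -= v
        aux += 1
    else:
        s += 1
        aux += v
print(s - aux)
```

-32

v=5: not even, s = 1+1 = 2; aux=5
v=4: even, s = 2-4 = -2; aux=6
v=1: not even, s = (-2)+1 = -1; aux=7
v=7: not even, s = (-1)+1 = 0; aux=14
v=10: even, s = 0-10 = -10; aux=15
v=6: even, s = (-10)-6 = -16; aux=16
s-aux = (-16)-16 = -32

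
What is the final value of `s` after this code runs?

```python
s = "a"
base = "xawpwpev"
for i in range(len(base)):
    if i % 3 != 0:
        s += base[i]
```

'aawwpv'

i=0: skip
i=1: add 'a' → 'aa'
i=2: add 'w' → 'aaw'
i=3: skip
i=4: add 'w' → 'aaww'
i=5: add 'p' → 'aawwp'
i=6: skip
i=7: add 'v' → 'aawwpv'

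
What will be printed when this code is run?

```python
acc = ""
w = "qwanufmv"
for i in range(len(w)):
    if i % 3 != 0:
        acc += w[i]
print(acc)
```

waufv

i=0: skip
i=1: add 'w' → 'w'
i=2: add 'a' → 'wa'
i=3: skip
i=4: add 'u' → 'wau'
i=5: add 'f' → 'wauf'
i=6: skip
i=7: add 'v' → 'waufv'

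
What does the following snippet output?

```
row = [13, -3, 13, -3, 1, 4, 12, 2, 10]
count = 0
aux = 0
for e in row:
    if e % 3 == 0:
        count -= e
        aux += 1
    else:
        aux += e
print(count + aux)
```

40

e=13: not %3==0; aux=13
e=-3: %3==0, count = 0-(-3) = 3; aux=14
e=13: not %3==0; aux=27
e=-3: %3==0, count = 3-(-3) = 6; aux=28
e=1: not %3==0; aux=29
e=4: not %3==0; aux=33
e=12: %3==0, count = 6-12 = -6; aux=34
e=2: not %3==0; aux=36
e=10: not %3==0; aux=46
count+aux = (-6)+46 = 40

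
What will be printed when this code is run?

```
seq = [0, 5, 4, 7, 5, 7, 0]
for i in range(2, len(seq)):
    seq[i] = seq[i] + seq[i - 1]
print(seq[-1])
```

28

i=2: seq[2] = 4+5 = 9 → [0, 5, 9, 7, 5, 7, 0]
i=3: seq[3] = 7+9 = 16 → [0, 5, 9, 16, 5, 7, 0]
i=4: seq[4] = 5+16 = 21 → [0, 5, 9, 16, 21, 7, 0]
i=5: seq[5] = 7+21 = 28 → [0, 5, 9, 16, 21, 28, 0]
i=6: seq[6] = 0+28 = 28 → [0, 5, 9, 16, 21, 28, 28]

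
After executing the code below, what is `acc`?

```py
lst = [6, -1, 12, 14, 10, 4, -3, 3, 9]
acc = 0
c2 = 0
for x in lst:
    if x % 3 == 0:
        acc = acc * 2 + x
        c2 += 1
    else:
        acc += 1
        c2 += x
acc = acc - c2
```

203

x=6: %3==0, acc = 0*2+6 = 6; c2=1
x=-1: not %3==0, acc = 6+1 = 7; c2=0
x=12: %3==0, acc = 7*2+12 = 26; c2=1
x=14: not %3==0, acc = 26+1 = 27; c2=15
x=10: not %3==0, acc = 27+1 = 28; c2=25
x=4: not %3==0, acc = 28+1 = 29; c2=29
x=-3: %3==0, acc = 29*2+(-3) = 55; c2=30
x=3: %3==0, acc = 55*2+3 = 113; c2=31
x=9: %3==0, acc = 113*2+9 = 235; c2=32
acc-c2 = 235-32 = 203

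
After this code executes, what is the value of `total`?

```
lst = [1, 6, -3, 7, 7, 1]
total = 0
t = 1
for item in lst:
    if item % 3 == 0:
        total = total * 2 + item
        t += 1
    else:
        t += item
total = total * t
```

171

item=1: not %3==0; t=2
item=6: %3==0, total = 0*2+6 = 6; t=3
item=-3: %3==0, total = 6*2+(-3) = 9; t=4
item=7: not %3==0; t=11
item=7: not %3==0; t=18
item=1: not %3==0; t=19
total*t = 9*19 = 171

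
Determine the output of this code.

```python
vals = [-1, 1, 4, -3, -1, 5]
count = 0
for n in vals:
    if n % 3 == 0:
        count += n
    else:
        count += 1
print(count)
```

n=-1: not %3==0, count = 0+1 = 1
n=1: not %3==0, count = 1+1 = 2
n=4: not %3==0, count = 2+1 = 3
n=-3: %3==0, count = 3+(-3) = 0
n=-1: not %3==0, count = 0+1 = 1
n=5: not %3==0, count = 1+1 = 2

2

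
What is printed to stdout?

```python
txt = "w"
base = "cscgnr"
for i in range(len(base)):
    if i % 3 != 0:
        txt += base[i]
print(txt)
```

i=0: skip
i=1: add 's' → 'ws'
i=2: add 'c' → 'wsc'
i=3: skip
i=4: add 'n' → 'wscn'
i=5: add 'r' → 'wscnr'

wscnr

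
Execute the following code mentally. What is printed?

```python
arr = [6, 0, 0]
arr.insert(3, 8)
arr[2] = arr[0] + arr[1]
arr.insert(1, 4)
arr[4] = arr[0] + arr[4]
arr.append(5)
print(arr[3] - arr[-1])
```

insert 8 at 3 → [6, 0, 0, 8]
arr[2] = arr[0]+arr[1] = 6+0 = 6 → [6, 0, 6, 8]
insert 4 at 1 → [6, 4, 0, 6, 8]
arr[4] = arr[0]+arr[4] = 6+8 = 14 → [6, 4, 0, 6, 14]
append 5 → [6, 4, 0, 6, 14, 5]
arr[3]-arr[-1] = 6-5 = 1

1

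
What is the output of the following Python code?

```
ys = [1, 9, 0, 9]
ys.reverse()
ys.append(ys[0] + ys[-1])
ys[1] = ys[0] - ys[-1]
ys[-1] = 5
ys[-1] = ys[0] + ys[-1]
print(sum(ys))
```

reverse → [9, 0, 9, 1]
append ys[0]+ys[-1] = 9+1 = 10 → [9, 0, 9, 1, 10]
ys[1] = ys[0]-ys[-1] = 9-10 = -1 → [9, -1, 9, 1, 10]
ys[-1] = 5 → [9, -1, 9, 1, 5]
ys[-1] = ys[0]+ys[-1] = 9+5 = 14 → [9, -1, 9, 1, 14]
sum = 32

32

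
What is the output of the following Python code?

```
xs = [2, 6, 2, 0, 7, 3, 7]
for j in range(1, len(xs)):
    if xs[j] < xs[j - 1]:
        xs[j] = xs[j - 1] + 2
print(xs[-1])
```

16

j=1: 6>=2, unchanged → [2, 6, 2, 0, 7, 3, 7]
j=2: 2<6, xs[2] = 6+2 = 8 → [2, 6, 8, 0, 7, 3, 7]
j=3: 0<8, xs[3] = 8+2 = 10 → [2, 6, 8, 10, 7, 3, 7]
j=4: 7<10, xs[4] = 10+2 = 12 → [2, 6, 8, 10, 12, 3, 7]
j=5: 3<12, xs[5] = 12+2 = 14 → [2, 6, 8, 10, 12, 14, 7]
j=6: 7<14, xs[6] = 14+2 = 16 → [2, 6, 8, 10, 12, 14, 16]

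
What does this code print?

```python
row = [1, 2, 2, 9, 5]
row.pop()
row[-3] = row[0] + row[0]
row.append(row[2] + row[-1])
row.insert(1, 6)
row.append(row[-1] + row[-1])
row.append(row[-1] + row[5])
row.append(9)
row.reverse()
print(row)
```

[9, 33, 22, 11, 9, 2, 2, 6, 1]

pop() removes 5 → [1, 2, 2, 9]
row[-3] = row[0]+row[0] = 1+1 = 2 → [1, 2, 2, 9]
append row[2]+row[-1] = 2+9 = 11 → [1, 2, 2, 9, 11]
insert 6 at 1 → [1, 6, 2, 2, 9, 11]
append row[-1]+row[-1] = 11+11 = 22 → [1, 6, 2, 2, 9, 11, 22]
append row[-1]+row[5] = 22+11 = 33 → [1, 6, 2, 2, 9, 11, 22, 33]
append 9 → [1, 6, 2, 2, 9, 11, 22, 33, 9]
reverse → [9, 33, 22, 11, 9, 2, 2, 6, 1]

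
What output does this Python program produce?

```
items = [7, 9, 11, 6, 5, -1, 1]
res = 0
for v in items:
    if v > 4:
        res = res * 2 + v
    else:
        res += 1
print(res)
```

247

v=7: >4, res = 0*2+7 = 7
v=9: >4, res = 7*2+9 = 23
v=11: >4, res = 23*2+11 = 57
v=6: >4, res = 57*2+6 = 120
v=5: >4, res = 120*2+5 = 245
v=-1: not >4, res = 245+1 = 246
v=1: not >4, res = 246+1 = 247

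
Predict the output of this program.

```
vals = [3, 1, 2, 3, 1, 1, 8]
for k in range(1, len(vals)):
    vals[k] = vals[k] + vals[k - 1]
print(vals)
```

[3, 4, 6, 9, 10, 11, 19]

k=1: vals[1] = 1+3 = 4 → [3, 4, 2, 3, 1, 1, 8]
k=2: vals[2] = 2+4 = 6 → [3, 4, 6, 3, 1, 1, 8]
k=3: vals[3] = 3+6 = 9 → [3, 4, 6, 9, 1, 1, 8]
k=4: vals[4] = 1+9 = 10 → [3, 4, 6, 9, 10, 1, 8]
k=5: vals[5] = 1+10 = 11 → [3, 4, 6, 9, 10, 11, 8]
k=6: vals[6] = 8+11 = 19 → [3, 4, 6, 9, 10, 11, 19]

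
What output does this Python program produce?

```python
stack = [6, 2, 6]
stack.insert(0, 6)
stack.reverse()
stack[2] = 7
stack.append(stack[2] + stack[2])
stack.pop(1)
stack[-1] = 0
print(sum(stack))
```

insert 6 at 0 → [6, 6, 2, 6]
reverse → [6, 2, 6, 6]
stack[2] = 7 → [6, 2, 7, 6]
append stack[2]+stack[2] = 7+7 = 14 → [6, 2, 7, 6, 14]
pop(1) removes 2 → [6, 7, 6, 14]
stack[-1] = 0 → [6, 7, 6, 0]
sum = 19

19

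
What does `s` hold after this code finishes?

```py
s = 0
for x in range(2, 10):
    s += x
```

44

x=2: s = 0+2 = 2
x=3: s = 2+3 = 5
x=4: s = 5+4 = 9
x=5: s = 9+5 = 14
x=6: s = 14+6 = 20
x=7: s = 20+7 = 27
x=8: s = 27+8 = 35
x=9: s = 35+9 = 44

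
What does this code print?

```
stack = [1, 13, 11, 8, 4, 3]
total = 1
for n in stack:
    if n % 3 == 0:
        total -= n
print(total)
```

-2

n=1: not %3==0
n=13: not %3==0
n=11: not %3==0
n=8: not %3==0
n=4: not %3==0
n=3: %3==0, total = 1-3 = -2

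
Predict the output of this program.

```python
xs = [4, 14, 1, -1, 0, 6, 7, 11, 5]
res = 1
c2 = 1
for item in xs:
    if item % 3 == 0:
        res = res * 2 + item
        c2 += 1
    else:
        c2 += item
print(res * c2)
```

440

item=4: not %3==0; c2=5
item=14: not %3==0; c2=19
item=1: not %3==0; c2=20
item=-1: not %3==0; c2=19
item=0: %3==0, res = 1*2+0 = 2; c2=20
item=6: %3==0, res = 2*2+6 = 10; c2=21
item=7: not %3==0; c2=28
item=11: not %3==0; c2=39
item=5: not %3==0; c2=44
res*c2 = 10*44 = 440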